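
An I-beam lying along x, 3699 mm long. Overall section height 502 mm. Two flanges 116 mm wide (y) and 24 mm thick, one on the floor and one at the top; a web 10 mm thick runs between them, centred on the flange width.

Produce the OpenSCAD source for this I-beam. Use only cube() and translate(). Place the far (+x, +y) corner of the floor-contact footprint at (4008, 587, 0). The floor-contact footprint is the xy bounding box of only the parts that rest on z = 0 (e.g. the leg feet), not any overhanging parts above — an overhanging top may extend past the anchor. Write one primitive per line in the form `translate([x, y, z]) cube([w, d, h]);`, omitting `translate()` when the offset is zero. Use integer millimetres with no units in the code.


translate([309, 471, 0]) cube([3699, 116, 24]);
translate([309, 524, 24]) cube([3699, 10, 454]);
translate([309, 471, 478]) cube([3699, 116, 24]);


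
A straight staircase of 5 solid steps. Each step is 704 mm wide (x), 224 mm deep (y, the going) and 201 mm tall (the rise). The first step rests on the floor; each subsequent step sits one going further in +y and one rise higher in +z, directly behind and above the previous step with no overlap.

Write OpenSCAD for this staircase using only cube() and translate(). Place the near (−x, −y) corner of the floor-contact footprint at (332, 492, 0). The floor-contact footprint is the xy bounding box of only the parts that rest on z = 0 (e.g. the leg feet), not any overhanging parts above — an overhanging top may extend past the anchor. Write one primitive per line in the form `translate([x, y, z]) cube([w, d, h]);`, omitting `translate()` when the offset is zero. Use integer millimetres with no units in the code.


translate([332, 492, 0]) cube([704, 224, 201]);
translate([332, 716, 201]) cube([704, 224, 201]);
translate([332, 940, 402]) cube([704, 224, 201]);
translate([332, 1164, 603]) cube([704, 224, 201]);
translate([332, 1388, 804]) cube([704, 224, 201]);


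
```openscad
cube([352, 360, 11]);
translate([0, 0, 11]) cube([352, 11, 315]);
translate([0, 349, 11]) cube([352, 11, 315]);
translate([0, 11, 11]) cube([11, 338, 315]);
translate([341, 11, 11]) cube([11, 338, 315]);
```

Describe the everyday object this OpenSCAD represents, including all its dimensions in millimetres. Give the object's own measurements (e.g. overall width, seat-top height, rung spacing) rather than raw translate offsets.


An open-topped rectangular box: outside dimensions 352×360×326 mm, with a uniform wall and base thickness of 11 mm. The base is a full 352×360 slab on the floor; four walls sit on top of the base. The front and back walls (the −y and +y sides) span the full width; the two side walls fit between them.


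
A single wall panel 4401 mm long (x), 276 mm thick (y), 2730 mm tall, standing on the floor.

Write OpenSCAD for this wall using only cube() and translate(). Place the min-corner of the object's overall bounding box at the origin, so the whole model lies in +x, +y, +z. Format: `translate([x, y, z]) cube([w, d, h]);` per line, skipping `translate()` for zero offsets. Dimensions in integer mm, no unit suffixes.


cube([4401, 276, 2730]);


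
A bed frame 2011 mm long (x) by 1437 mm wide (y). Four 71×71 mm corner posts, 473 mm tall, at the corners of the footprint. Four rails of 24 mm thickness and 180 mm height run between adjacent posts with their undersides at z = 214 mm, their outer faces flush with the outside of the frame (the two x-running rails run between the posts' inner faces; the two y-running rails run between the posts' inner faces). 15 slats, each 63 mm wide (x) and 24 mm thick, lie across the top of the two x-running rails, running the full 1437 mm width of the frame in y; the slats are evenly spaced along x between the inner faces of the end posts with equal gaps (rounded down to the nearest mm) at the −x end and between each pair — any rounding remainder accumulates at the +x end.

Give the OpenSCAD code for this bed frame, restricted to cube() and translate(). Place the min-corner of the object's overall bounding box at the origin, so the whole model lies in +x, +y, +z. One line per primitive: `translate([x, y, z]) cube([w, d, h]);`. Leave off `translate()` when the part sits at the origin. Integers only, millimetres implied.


// slat z = rail_z + rail_h = 214 + 180 = 394
// slat gap = ⌊(1869 − 15·63) / 16⌋ = 57
cube([71, 71, 473]);
translate([0, 1366, 0]) cube([71, 71, 473]);
translate([1940, 0, 0]) cube([71, 71, 473]);
translate([1940, 1366, 0]) cube([71, 71, 473]);
translate([71, 0, 214]) cube([1869, 24, 180]);
translate([71, 1413, 214]) cube([1869, 24, 180]);
translate([0, 71, 214]) cube([24, 1295, 180]);
translate([1987, 71, 214]) cube([24, 1295, 180]);
translate([128, 0, 394]) cube([63, 1437, 24]);
translate([248, 0, 394]) cube([63, 1437, 24]);
translate([368, 0, 394]) cube([63, 1437, 24]);
translate([488, 0, 394]) cube([63, 1437, 24]);
translate([608, 0, 394]) cube([63, 1437, 24]);
translate([728, 0, 394]) cube([63, 1437, 24]);
translate([848, 0, 394]) cube([63, 1437, 24]);
translate([968, 0, 394]) cube([63, 1437, 24]);
translate([1088, 0, 394]) cube([63, 1437, 24]);
translate([1208, 0, 394]) cube([63, 1437, 24]);
translate([1328, 0, 394]) cube([63, 1437, 24]);
translate([1448, 0, 394]) cube([63, 1437, 24]);
translate([1568, 0, 394]) cube([63, 1437, 24]);
translate([1688, 0, 394]) cube([63, 1437, 24]);
translate([1808, 0, 394]) cube([63, 1437, 24]);


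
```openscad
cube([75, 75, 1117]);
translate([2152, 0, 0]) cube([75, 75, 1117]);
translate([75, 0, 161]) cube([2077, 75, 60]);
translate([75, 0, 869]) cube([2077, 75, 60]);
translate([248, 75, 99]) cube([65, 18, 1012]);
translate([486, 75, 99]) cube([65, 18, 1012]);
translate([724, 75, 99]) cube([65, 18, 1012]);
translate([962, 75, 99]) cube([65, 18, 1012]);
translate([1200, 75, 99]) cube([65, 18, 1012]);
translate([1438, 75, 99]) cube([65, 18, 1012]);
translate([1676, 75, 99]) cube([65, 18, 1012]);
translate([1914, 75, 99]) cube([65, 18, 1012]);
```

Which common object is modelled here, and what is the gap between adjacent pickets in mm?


A fence section. The picket gap is 173 mm.

Two posts, two rails, 8 pickets — a fence section. Span 2077 mm holds 8 pickets of 65 mm with 9 equal gaps: ⌊(2077 − 8·65) / 9⌋ = 173 mm.


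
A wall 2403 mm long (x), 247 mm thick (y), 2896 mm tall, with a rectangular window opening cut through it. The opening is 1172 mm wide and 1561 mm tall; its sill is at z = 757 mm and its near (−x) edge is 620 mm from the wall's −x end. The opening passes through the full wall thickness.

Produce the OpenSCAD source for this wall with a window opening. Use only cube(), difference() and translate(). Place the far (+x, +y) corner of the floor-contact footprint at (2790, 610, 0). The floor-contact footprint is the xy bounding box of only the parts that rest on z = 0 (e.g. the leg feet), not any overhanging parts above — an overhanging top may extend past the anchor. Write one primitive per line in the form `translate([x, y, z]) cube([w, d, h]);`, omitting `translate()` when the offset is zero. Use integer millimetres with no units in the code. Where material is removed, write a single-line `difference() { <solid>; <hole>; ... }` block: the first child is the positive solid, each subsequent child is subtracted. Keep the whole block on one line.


difference() { translate([387, 363, 0]) cube([2403, 247, 2896]); translate([1007, 363, 757]) cube([1172, 247, 1561]); }


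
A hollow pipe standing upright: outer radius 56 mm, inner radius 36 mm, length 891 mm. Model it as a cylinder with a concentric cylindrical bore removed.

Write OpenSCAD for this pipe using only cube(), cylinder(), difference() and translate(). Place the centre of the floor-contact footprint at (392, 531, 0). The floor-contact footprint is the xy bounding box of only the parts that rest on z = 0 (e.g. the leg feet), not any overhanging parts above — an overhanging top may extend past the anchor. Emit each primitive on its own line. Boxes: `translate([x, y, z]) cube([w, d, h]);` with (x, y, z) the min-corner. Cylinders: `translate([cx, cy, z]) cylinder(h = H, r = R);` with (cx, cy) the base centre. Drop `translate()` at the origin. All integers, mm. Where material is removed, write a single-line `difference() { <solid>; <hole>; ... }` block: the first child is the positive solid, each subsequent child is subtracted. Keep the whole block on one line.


difference() { translate([392, 531, 0]) cylinder(h = 891, r = 56); translate([392, 531, 0]) cylinder(h = 891, r = 36); }


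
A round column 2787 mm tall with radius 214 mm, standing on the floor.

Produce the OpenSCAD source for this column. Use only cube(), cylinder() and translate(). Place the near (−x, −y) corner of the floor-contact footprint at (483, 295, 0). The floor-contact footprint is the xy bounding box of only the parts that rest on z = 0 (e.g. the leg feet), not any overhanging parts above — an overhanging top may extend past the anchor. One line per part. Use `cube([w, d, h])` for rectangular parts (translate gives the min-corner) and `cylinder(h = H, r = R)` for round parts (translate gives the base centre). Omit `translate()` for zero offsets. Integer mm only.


translate([697, 509, 0]) cylinder(h = 2787, r = 214);


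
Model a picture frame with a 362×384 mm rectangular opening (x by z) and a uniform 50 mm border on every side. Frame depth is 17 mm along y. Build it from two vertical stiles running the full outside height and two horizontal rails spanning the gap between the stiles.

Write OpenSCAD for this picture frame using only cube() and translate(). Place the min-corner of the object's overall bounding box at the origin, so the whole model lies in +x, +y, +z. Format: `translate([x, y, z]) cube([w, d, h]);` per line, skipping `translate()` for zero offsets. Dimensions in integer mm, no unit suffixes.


cube([50, 17, 484]);
translate([412, 0, 0]) cube([50, 17, 484]);
translate([50, 0, 0]) cube([362, 17, 50]);
translate([50, 0, 434]) cube([362, 17, 50]);


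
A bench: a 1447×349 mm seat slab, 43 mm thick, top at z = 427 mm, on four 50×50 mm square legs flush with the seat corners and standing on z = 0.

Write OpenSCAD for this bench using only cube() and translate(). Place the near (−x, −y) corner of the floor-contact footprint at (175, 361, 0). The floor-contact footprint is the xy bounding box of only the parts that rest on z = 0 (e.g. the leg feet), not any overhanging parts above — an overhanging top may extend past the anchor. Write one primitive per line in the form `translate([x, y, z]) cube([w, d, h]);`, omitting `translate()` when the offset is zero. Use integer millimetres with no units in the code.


translate([175, 361, 384]) cube([1447, 349, 43]);
translate([175, 361, 0]) cube([50, 50, 384]);
translate([175, 660, 0]) cube([50, 50, 384]);
translate([1572, 361, 0]) cube([50, 50, 384]);
translate([1572, 660, 0]) cube([50, 50, 384]);


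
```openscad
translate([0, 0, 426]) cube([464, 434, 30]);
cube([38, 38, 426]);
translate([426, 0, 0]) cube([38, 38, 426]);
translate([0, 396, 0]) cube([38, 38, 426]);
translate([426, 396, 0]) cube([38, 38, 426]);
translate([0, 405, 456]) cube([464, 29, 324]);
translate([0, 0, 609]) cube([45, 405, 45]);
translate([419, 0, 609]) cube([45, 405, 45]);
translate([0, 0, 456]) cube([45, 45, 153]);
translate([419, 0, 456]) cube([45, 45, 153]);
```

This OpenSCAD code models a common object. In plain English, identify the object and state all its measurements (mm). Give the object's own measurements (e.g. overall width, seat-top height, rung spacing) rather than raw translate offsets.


A chair. The seat is a 464×434×30 mm slab with its top at z = 456 mm, on four 38×38 mm corner legs (flush with the seat edges, standing on z = 0). A flat backrest 29 mm thick, 324 mm tall, spans the full seat width and rises from the seat top along its +y edge, rear face flush with the rear of the seat. Two armrests of 45×45 mm section run along each side from the seat's front edge to the front of the backrest, top faces 198 mm above the seat top and outer faces flush with the seat's x-edges; a 45×45 mm post under the front of each armrest stands on the seat at the front corner.


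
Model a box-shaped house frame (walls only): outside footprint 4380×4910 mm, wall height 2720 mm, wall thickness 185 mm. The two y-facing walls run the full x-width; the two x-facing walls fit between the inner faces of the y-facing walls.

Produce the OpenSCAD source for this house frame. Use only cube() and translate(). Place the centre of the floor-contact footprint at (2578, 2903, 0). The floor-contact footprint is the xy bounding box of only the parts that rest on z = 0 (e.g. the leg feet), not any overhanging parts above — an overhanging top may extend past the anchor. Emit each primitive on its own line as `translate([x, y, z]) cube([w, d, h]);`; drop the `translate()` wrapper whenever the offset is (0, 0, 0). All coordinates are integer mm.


translate([388, 448, 0]) cube([4380, 185, 2720]);
translate([388, 5173, 0]) cube([4380, 185, 2720]);
translate([388, 633, 0]) cube([185, 4540, 2720]);
translate([4583, 633, 0]) cube([185, 4540, 2720]);


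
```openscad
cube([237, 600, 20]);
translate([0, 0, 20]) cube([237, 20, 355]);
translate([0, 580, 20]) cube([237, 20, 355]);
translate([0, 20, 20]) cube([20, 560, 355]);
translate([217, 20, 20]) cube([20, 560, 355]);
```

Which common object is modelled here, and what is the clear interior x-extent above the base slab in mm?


An open box. The internal width is 197 mm.

A 237×600 base slab with four walls standing on it — an open box. The base is 237 mm wide and the walls are 20 mm thick, so the internal width is 237 − 2 × 20 = 197 mm.


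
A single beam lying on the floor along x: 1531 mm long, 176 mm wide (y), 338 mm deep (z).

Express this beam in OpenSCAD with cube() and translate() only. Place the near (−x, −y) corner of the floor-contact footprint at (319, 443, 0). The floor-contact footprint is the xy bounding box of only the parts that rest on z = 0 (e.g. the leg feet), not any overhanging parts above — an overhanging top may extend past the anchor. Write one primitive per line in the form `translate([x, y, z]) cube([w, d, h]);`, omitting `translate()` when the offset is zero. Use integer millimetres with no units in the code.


translate([319, 443, 0]) cube([1531, 176, 338]);


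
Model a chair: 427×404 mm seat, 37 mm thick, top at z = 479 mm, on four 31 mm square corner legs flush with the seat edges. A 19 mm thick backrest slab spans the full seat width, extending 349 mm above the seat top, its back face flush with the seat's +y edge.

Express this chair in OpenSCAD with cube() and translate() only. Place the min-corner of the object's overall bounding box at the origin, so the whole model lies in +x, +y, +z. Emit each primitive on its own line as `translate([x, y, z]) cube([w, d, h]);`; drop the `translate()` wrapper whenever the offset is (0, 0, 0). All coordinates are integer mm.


translate([0, 0, 442]) cube([427, 404, 37]);
cube([31, 31, 442]);
translate([396, 0, 0]) cube([31, 31, 442]);
translate([0, 373, 0]) cube([31, 31, 442]);
translate([396, 373, 0]) cube([31, 31, 442]);
translate([0, 385, 479]) cube([427, 19, 349]);


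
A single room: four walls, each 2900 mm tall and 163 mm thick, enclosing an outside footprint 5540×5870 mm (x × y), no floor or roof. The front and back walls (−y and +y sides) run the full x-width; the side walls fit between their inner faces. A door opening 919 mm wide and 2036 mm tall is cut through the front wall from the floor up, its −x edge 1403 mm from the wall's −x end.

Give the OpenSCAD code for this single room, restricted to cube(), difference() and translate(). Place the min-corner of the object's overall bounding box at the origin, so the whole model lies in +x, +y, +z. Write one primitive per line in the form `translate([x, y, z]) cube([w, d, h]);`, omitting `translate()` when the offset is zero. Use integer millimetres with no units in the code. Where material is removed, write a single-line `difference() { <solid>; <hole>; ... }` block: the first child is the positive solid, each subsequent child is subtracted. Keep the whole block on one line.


difference() { cube([5540, 163, 2900]); translate([1403, 0, 0]) cube([919, 163, 2036]); }
translate([0, 5707, 0]) cube([5540, 163, 2900]);
translate([0, 163, 0]) cube([163, 5544, 2900]);
translate([5377, 163, 0]) cube([163, 5544, 2900]);


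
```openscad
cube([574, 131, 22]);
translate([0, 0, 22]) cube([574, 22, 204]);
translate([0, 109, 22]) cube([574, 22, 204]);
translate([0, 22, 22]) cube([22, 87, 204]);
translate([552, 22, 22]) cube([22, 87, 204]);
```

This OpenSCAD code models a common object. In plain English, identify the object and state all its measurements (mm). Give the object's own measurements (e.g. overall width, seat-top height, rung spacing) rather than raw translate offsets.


An open-topped rectangular box: outside dimensions 574×131×226 mm, with a uniform wall and base thickness of 22 mm. The base is a full 574×131 slab on the floor; four walls sit on top of the base. The front and back walls (the −y and +y sides) span the full width; the two side walls fit between them.


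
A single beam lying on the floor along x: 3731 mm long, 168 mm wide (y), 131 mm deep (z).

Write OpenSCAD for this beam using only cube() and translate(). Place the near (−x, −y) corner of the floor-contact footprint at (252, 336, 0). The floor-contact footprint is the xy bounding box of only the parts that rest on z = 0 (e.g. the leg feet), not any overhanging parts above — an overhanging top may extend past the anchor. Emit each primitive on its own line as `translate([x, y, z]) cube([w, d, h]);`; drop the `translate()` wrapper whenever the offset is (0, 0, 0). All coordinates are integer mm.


translate([252, 336, 0]) cube([3731, 168, 131]);


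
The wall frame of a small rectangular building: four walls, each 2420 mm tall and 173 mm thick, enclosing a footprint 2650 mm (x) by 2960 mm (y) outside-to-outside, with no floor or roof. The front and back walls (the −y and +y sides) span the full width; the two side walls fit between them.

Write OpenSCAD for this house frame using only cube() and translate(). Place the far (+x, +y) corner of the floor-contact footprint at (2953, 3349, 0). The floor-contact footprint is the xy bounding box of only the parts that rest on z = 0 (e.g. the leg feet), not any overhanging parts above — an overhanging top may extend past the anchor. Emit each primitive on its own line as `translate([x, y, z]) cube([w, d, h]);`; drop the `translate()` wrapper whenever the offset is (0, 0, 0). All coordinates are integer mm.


translate([303, 389, 0]) cube([2650, 173, 2420]);
translate([303, 3176, 0]) cube([2650, 173, 2420]);
translate([303, 562, 0]) cube([173, 2614, 2420]);
translate([2780, 562, 0]) cube([173, 2614, 2420]);


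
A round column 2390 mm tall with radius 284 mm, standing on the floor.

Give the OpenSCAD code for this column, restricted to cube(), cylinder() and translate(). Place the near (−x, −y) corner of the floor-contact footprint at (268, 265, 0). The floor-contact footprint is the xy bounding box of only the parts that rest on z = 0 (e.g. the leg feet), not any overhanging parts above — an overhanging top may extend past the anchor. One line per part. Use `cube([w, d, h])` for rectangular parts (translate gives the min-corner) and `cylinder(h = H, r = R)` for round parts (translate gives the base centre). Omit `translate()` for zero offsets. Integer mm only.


translate([552, 549, 0]) cylinder(h = 2390, r = 284);


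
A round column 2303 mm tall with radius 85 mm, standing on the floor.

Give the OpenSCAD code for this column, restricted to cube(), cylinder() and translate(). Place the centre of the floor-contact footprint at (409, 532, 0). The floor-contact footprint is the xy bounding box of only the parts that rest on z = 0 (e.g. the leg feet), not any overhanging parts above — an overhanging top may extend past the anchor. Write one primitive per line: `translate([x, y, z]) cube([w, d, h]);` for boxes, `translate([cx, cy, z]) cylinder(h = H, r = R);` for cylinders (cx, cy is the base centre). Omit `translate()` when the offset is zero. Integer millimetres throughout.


translate([409, 532, 0]) cylinder(h = 2303, r = 85);


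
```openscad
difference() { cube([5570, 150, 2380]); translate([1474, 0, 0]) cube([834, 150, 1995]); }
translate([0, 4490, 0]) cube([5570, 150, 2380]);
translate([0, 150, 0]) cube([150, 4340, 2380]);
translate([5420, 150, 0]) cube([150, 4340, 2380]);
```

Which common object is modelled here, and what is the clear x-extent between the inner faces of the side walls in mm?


A single room. The interior width is 5270 mm.

Four walls enclosing a rectangle with a door in the front wall — a room. Outside width 5570 minus two 150 mm walls gives 5270 mm.


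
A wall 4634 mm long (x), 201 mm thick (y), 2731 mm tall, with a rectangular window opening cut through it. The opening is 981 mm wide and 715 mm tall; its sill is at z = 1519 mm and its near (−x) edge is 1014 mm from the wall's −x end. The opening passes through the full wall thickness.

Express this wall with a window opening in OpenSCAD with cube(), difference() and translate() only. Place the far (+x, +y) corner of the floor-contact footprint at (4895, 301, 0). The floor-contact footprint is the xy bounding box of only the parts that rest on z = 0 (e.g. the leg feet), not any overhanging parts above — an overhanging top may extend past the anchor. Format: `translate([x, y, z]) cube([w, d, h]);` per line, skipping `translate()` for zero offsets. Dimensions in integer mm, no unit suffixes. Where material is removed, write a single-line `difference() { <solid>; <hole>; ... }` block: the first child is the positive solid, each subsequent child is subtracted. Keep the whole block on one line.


difference() { translate([261, 100, 0]) cube([4634, 201, 2731]); translate([1275, 100, 1519]) cube([981, 201, 715]); }


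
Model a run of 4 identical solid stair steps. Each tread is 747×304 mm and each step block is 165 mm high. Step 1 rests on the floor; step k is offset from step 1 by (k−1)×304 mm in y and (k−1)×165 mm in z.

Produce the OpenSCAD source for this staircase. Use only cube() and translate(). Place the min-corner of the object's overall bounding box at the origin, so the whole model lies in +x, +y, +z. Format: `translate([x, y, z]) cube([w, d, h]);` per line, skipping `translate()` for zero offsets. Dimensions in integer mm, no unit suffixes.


cube([747, 304, 165]);
translate([0, 304, 165]) cube([747, 304, 165]);
translate([0, 608, 330]) cube([747, 304, 165]);
translate([0, 912, 495]) cube([747, 304, 165]);


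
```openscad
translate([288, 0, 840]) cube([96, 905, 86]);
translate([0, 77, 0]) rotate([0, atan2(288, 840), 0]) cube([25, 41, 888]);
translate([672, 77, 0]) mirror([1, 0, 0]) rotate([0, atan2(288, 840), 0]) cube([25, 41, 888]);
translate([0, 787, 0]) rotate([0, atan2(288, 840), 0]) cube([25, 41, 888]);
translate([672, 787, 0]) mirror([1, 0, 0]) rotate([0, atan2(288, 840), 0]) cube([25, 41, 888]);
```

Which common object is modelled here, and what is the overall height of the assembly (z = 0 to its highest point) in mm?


A sawhorse. The overall height is 926 mm.

A beam across two mirrored pairs of raked legs — a sawhorse. The beam's underside is at z = 840 (matching the legs' vertical rise in atan2(288, 840)) and the beam is 86 mm tall, so its top is at 840 + 86 = 926 mm. The raked legs top out at the beam's underside, so that is the highest point.


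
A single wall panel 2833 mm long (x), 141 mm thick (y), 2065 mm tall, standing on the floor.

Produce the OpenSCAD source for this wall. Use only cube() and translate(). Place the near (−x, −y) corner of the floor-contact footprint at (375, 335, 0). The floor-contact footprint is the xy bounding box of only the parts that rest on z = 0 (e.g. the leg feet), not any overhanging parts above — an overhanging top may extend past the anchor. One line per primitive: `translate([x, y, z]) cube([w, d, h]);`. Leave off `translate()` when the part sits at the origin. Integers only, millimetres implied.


translate([375, 335, 0]) cube([2833, 141, 2065]);


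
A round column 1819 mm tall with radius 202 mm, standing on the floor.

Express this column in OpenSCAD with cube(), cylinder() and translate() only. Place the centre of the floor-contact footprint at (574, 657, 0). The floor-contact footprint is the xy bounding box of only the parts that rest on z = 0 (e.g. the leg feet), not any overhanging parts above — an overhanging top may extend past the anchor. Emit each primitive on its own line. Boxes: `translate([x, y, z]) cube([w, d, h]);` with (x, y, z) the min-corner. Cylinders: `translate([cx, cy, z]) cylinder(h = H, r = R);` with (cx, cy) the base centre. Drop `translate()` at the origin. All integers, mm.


translate([574, 657, 0]) cylinder(h = 1819, r = 202);


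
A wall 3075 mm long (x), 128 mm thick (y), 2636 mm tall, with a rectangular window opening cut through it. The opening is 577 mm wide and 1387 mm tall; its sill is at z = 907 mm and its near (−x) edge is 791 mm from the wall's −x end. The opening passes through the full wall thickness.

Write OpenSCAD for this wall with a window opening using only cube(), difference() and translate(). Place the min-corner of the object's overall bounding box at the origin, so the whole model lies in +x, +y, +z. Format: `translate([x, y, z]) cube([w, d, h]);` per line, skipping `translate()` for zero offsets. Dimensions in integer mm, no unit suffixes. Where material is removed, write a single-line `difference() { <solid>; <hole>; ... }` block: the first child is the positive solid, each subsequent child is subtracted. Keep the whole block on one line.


difference() { cube([3075, 128, 2636]); translate([791, 0, 907]) cube([577, 128, 1387]); }


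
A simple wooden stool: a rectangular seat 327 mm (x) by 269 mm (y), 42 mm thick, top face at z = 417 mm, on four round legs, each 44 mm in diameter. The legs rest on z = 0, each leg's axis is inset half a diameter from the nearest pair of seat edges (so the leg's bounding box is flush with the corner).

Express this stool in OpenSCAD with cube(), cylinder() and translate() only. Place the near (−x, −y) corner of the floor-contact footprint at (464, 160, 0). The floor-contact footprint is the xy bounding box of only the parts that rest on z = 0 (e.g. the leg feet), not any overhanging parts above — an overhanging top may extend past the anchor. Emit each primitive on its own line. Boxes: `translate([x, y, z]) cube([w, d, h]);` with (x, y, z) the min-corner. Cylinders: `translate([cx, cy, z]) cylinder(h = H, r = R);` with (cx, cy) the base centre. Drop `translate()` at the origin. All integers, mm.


// leg_h = 417 - 42 = 375
translate([464, 160, 375]) cube([327, 269, 42]);
translate([486, 182, 0]) cylinder(h = 375, r = 22);
translate([769, 182, 0]) cylinder(h = 375, r = 22);
translate([486, 407, 0]) cylinder(h = 375, r = 22);
translate([769, 407, 0]) cylinder(h = 375, r = 22);


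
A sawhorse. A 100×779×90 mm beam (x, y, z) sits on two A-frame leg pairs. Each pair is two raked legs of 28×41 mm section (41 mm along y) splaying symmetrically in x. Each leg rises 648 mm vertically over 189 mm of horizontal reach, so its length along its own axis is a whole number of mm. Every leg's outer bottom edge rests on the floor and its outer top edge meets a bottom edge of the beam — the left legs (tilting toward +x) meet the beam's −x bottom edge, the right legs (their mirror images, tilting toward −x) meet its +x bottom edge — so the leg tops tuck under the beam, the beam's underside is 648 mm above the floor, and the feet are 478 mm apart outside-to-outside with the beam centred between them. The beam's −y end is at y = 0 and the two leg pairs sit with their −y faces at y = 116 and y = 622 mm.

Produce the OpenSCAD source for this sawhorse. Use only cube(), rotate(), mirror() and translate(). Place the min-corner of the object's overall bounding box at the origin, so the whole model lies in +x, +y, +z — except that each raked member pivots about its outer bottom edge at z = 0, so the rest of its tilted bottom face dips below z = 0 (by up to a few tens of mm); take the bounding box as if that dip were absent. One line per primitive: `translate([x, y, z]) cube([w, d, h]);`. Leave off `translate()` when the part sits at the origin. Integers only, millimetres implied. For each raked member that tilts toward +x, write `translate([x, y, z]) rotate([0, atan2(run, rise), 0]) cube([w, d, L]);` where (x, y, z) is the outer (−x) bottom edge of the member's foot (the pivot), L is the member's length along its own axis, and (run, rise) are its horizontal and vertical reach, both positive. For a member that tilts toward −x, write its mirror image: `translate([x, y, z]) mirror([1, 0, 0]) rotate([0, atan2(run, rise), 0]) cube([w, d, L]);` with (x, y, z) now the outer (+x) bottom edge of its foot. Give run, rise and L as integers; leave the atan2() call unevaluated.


// leg length = √(189² + 648²) = 675
// right-leg outer foot x = 2·189 + 100 = 478
// beam min-corner = (189, 0, 648)
translate([189, 0, 648]) cube([100, 779, 90]);
translate([0, 116, 0]) rotate([0, atan2(189, 648), 0]) cube([28, 41, 675]);
translate([478, 116, 0]) mirror([1, 0, 0]) rotate([0, atan2(189, 648), 0]) cube([28, 41, 675]);
translate([0, 622, 0]) rotate([0, atan2(189, 648), 0]) cube([28, 41, 675]);
translate([478, 622, 0]) mirror([1, 0, 0]) rotate([0, atan2(189, 648), 0]) cube([28, 41, 675]);


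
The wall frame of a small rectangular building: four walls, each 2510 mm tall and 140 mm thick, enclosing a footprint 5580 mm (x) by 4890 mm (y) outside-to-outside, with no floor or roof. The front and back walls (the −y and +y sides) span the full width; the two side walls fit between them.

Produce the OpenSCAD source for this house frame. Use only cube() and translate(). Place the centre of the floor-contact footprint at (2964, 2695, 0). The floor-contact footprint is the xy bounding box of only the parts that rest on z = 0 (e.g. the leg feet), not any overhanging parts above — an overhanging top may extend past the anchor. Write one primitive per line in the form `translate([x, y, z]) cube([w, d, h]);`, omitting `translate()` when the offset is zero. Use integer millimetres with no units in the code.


translate([174, 250, 0]) cube([5580, 140, 2510]);
translate([174, 5000, 0]) cube([5580, 140, 2510]);
translate([174, 390, 0]) cube([140, 4610, 2510]);
translate([5614, 390, 0]) cube([140, 4610, 2510]);


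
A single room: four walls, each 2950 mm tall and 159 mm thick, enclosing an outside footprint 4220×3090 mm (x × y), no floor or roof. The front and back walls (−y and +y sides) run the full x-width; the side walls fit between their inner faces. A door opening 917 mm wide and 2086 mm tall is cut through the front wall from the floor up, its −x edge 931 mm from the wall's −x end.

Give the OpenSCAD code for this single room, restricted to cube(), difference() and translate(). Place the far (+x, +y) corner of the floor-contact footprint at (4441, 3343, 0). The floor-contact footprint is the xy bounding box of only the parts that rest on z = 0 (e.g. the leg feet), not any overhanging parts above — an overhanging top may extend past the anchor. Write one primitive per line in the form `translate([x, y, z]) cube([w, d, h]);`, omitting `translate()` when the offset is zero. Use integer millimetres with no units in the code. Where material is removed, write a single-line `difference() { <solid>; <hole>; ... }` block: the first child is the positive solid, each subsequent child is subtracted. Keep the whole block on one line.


difference() { translate([221, 253, 0]) cube([4220, 159, 2950]); translate([1152, 253, 0]) cube([917, 159, 2086]); }
translate([221, 3184, 0]) cube([4220, 159, 2950]);
translate([221, 412, 0]) cube([159, 2772, 2950]);
translate([4282, 412, 0]) cube([159, 2772, 2950]);


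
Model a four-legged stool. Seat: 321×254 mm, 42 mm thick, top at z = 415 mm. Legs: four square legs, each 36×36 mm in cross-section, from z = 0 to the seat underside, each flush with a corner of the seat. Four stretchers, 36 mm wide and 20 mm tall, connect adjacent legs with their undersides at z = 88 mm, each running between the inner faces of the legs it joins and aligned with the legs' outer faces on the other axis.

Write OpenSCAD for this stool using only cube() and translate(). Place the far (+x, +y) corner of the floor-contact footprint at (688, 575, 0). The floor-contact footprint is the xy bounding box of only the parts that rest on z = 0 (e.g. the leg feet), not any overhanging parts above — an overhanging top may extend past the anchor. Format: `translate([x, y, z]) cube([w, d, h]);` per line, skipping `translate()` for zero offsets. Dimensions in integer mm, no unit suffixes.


translate([367, 321, 373]) cube([321, 254, 42]);
translate([367, 321, 0]) cube([36, 36, 373]);
translate([652, 321, 0]) cube([36, 36, 373]);
translate([367, 539, 0]) cube([36, 36, 373]);
translate([652, 539, 0]) cube([36, 36, 373]);
translate([403, 321, 88]) cube([249, 36, 20]);
translate([403, 539, 88]) cube([249, 36, 20]);
translate([367, 357, 88]) cube([36, 182, 20]);
translate([652, 357, 88]) cube([36, 182, 20]);


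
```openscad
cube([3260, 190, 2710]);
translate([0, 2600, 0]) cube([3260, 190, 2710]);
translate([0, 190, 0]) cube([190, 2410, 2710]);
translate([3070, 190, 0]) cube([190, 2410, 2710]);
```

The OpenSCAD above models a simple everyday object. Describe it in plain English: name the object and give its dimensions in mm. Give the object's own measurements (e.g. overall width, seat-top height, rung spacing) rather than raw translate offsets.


The wall frame of a small rectangular building: four walls, each 2710 mm tall and 190 mm thick, enclosing a footprint 3260 mm (x) by 2790 mm (y) outside-to-outside, with no floor or roof. The front and back walls (the −y and +y sides) span the full width; the two side walls fit between them.


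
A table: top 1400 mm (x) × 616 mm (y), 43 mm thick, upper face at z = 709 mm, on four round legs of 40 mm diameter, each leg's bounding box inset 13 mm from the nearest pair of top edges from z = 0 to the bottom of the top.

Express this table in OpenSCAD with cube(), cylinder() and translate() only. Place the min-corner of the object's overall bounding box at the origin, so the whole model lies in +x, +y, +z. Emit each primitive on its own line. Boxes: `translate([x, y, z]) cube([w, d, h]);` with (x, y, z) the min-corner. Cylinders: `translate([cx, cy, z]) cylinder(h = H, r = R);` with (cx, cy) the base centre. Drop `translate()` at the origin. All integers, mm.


translate([0, 0, 666]) cube([1400, 616, 43]);
translate([33, 33, 0]) cylinder(h = 666, r = 20);
translate([1367, 33, 0]) cylinder(h = 666, r = 20);
translate([33, 583, 0]) cylinder(h = 666, r = 20);
translate([1367, 583, 0]) cylinder(h = 666, r = 20);


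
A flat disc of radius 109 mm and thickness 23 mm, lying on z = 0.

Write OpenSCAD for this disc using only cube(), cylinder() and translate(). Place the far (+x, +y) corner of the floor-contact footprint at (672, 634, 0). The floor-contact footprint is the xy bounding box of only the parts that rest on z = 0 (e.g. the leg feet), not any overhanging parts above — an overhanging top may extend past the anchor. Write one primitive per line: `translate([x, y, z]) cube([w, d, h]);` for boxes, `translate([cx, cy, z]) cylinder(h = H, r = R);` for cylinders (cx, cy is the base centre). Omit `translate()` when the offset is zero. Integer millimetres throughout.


translate([563, 525, 0]) cylinder(h = 23, r = 109);


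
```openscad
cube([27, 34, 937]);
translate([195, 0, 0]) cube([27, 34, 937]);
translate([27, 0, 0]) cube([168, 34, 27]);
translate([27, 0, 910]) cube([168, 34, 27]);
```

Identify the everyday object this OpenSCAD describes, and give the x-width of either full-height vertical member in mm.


A picture frame. The border width is 27 mm.

Four thin pieces enclosing a rectangular opening — a picture frame. The two full-height stiles are 937 mm tall; the top rail sits at z = 910 and is 27 mm tall, so the border above the opening is 937 − 910 = 27 mm, matching the stile x-width.


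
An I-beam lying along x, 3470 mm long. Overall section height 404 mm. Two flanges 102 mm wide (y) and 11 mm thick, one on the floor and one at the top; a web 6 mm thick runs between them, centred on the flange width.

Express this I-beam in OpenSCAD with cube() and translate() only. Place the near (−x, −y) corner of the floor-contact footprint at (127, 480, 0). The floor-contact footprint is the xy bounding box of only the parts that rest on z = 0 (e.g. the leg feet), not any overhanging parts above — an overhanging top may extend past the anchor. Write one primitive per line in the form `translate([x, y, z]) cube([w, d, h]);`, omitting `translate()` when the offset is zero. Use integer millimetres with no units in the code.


translate([127, 480, 0]) cube([3470, 102, 11]);
translate([127, 528, 11]) cube([3470, 6, 382]);
translate([127, 480, 393]) cube([3470, 102, 11]);


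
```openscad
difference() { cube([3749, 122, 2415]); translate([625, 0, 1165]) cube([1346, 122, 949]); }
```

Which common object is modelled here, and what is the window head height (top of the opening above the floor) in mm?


A wall with a window opening. The window head height is 2114 mm.

A wall with a rectangular opening subtracted — a window. Sill at z = 1165, opening 949 mm tall, so the head is at 1165 + 949 = 2114 mm.


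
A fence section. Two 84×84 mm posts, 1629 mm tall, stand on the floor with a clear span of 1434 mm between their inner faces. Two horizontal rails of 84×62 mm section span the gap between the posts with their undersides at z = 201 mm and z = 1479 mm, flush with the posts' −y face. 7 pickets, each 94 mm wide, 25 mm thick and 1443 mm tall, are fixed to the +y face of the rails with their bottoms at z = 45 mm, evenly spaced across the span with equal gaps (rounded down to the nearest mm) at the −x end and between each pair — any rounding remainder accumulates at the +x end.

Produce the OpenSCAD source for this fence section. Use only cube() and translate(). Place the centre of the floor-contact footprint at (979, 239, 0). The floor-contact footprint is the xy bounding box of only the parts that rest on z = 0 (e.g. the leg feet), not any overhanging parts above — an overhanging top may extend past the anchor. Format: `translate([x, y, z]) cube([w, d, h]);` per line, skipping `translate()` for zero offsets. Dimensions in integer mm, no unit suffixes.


translate([178, 197, 0]) cube([84, 84, 1629]);
translate([1696, 197, 0]) cube([84, 84, 1629]);
translate([262, 197, 201]) cube([1434, 84, 62]);
translate([262, 197, 1479]) cube([1434, 84, 62]);
translate([359, 281, 45]) cube([94, 25, 1443]);
translate([550, 281, 45]) cube([94, 25, 1443]);
translate([741, 281, 45]) cube([94, 25, 1443]);
translate([932, 281, 45]) cube([94, 25, 1443]);
translate([1123, 281, 45]) cube([94, 25, 1443]);
translate([1314, 281, 45]) cube([94, 25, 1443]);
translate([1505, 281, 45]) cube([94, 25, 1443]);


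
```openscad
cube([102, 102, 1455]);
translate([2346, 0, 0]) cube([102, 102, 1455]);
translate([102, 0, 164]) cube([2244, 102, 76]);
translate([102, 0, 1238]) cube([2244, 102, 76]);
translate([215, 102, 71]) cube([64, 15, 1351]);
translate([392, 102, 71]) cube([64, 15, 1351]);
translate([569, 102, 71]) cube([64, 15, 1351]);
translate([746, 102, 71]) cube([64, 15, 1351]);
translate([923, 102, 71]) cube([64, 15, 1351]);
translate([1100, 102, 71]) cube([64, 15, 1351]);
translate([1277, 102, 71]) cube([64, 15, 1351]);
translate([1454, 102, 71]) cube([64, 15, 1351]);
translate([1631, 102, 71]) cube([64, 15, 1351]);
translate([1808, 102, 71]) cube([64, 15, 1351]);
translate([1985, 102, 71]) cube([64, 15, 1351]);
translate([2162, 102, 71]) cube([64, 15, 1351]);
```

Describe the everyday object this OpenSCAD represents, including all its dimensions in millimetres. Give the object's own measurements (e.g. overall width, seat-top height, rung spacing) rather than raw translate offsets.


A fence section. Two 102×102 mm posts, 1455 mm tall, stand on the floor with a clear span of 2244 mm between their inner faces. Two horizontal rails of 102×76 mm section span the gap between the posts with their undersides at z = 164 mm and z = 1238 mm, flush with the posts' −y face. 12 pickets, each 64 mm wide, 15 mm thick and 1351 mm tall, are fixed to the +y face of the rails with their bottoms at z = 71 mm, spaced across the span with a 113 mm gap after the −x post and between neighbouring pickets, with 120 mm left before the +x post.
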